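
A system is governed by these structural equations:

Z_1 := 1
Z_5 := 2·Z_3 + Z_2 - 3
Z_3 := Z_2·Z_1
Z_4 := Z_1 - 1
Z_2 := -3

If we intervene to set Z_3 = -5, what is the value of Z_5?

do(Z_3=-5) replaces the equation Z_3 := Z_2·Z_1 with the constant Z_3 = -5.
Z_5 = 2·Z_3 + Z_2 - 3  [with Z_3=-5, Z_2=-3]  = -16

-16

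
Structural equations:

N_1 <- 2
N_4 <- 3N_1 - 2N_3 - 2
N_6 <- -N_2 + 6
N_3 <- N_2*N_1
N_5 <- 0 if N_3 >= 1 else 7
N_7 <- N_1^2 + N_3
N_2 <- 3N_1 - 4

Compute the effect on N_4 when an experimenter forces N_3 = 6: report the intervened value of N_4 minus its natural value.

The intervention breaks the incoming arrows to N_3: N_3 <- N_2*N_1 no longer applies, and N_3 = 6.
N_4 = 3N_1 - 2N_3 - 2  [with N_1=2, N_3=6]  = -8
Without intervention: N_2 = 3N_1 - 4  [with N_1=2]  = 2; N_3 = N_2*N_1  [with N_2=2, N_1=2]  = 4; N_4 = 3N_1 - 2N_3 - 2  [with N_1=2, N_3=4]  = -4.
Change = -8 − (-4) = -4.

-4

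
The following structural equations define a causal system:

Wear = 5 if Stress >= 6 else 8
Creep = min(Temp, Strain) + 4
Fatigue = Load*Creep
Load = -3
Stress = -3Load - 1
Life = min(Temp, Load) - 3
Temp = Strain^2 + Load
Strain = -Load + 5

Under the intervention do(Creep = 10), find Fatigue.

Under do(Creep=10), the mechanism Creep = min(Temp, Strain) + 4 is discarded; Creep is fixed at 10.
Fatigue = Load*Creep  [with Load=-3, Creep=10]  = -30

-30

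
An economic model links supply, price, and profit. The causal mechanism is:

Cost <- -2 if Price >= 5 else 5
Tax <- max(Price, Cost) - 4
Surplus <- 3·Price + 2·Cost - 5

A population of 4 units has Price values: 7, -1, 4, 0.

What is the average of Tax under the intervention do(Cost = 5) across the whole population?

1.5

Under do(Cost=5), Cost's equation is replaced by Cost=5 for every unit. Per-unit Tax: 3, 1, 1, 1. Mean = 1.5.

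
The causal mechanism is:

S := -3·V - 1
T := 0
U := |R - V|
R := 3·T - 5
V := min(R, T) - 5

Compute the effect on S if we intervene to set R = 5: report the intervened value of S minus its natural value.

-15

Under do(R=5), the mechanism R := 3·T - 5 is discarded; R is fixed at 5.
V = min(R, T) - 5  [with R=5, T=0]  = -5
S = -3·V - 1  [with V=-5]  = 14
Without intervention: R = 3·T - 5  [with T=0]  = -5; V = min(R, T) - 5  [with R=-5, T=0]  = -10; S = -3·V - 1  [with V=-10]  = 29.
Change = 14 − 29 = -15.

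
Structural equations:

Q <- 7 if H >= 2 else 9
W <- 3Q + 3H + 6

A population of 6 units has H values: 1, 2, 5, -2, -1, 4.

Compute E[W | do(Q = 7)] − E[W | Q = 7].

-6.5

Every unit gets Q=7 under the intervention. W values become 30, 33, 42, 21, 24, 39; E[W|do(Q=7)] = 31.5.
Observing Q=7 restricts to units where Q's equation naturally yields 7: H ∈ {2, 5, 4}. In that subpopulation W = 33, 42, 39, mean 38.
Difference = 31.5 − 38 = -6.5.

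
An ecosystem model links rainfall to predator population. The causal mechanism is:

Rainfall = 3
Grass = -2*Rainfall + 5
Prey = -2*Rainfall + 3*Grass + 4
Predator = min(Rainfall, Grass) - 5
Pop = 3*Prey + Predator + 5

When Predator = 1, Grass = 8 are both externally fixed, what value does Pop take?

The joint intervention fixes Predator = 1, Grass = 8, removing each variable's own equation.
Prey = -2*Rainfall + 3*Grass + 4  [with Rainfall=3, Grass=8]  = 22
Pop = 3*Prey + Predator + 5  [with Prey=22, Predator=1]  = 72

72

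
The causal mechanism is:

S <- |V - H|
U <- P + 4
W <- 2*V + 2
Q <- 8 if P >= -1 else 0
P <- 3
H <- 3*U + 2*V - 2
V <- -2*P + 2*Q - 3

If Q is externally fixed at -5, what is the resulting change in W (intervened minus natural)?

-52

do(Q=-5) replaces the equation Q <- 8 if P >= -1 else 0 with the constant Q = -5.
V = -2*P + 2*Q - 3  [with P=3, Q=-5]  = -19
W = 2*V + 2  [with V=-19]  = -36
Without intervention: Q = 8 if P >= -1 else 0  [with P=3]  = 8; V = -2*P + 2*Q - 3  [with P=3, Q=8]  = 7; W = 2*V + 2  [with V=7]  = 16.
Change = -36 − 16 = -52.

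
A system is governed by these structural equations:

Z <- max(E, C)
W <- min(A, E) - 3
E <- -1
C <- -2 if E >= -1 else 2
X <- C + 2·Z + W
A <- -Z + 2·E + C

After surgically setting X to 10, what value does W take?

do(X=10) replaces the equation X <- C + 2·Z + W with the constant X = 10.
Since W is not a descendant of the intervened variable, it is unaffected.
C = -2 if E >= -1 else 2  [with E=-1]  = -2
Z = max(E, C)  [with E=-1, C=-2]  = -1
A = -Z + 2·E + C  [with Z=-1, E=-1, C=-2]  = -3
W = min(A, E) - 3  [with A=-3, E=-1]  = -6

-6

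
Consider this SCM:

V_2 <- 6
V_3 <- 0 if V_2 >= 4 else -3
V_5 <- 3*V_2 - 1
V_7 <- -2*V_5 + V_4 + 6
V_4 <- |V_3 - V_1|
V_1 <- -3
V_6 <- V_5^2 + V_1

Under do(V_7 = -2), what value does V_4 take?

Under do(V_7=-2), the mechanism V_7 <- -2*V_5 + V_4 + 6 is discarded; V_7 is fixed at -2.
Since V_4 is not a descendant of the intervened variable, it is unaffected.
V_3 = 0 if V_2 >= 4 else -3  [with V_2=6]  = 0
V_4 = |V_3 - V_1|  [with V_3=0, V_1=-3]  = 3

3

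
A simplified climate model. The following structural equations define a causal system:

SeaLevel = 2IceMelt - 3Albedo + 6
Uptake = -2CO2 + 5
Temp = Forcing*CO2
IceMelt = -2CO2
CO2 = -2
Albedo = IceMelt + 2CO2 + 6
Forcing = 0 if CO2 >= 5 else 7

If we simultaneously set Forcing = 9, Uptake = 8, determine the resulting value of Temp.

The joint intervention fixes Forcing = 9, Uptake = 8, removing each variable's own equation.
Temp = Forcing*CO2  [with Forcing=9, CO2=-2]  = -18

-18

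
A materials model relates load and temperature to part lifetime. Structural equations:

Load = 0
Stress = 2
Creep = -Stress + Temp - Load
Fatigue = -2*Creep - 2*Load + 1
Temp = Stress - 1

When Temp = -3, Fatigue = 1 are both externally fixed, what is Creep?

The joint intervention fixes Temp = -3, Fatigue = 1, removing each variable's own equation.
Creep = -Stress + Temp - Load  [with Stress=2, Temp=-3, Load=0]  = -5

-5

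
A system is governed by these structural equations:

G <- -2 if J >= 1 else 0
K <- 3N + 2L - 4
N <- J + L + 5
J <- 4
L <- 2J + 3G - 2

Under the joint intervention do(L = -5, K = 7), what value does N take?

4

The joint intervention fixes L = -5, K = 7, removing each variable's own equation.
N = J + L + 5  [with J=4, L=-5]  = 4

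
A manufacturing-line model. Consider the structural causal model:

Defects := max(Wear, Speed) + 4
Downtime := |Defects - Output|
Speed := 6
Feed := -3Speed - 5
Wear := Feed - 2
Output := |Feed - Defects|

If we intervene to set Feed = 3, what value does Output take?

7

do(Feed=3) replaces the equation Feed := -3Speed - 5 with the constant Feed = 3.
Wear = Feed - 2  [with Feed=3]  = 1
Defects = max(Wear, Speed) + 4  [with Wear=1, Speed=6]  = 10
Output = |Feed - Defects|  [with Feed=3, Defects=10]  = 7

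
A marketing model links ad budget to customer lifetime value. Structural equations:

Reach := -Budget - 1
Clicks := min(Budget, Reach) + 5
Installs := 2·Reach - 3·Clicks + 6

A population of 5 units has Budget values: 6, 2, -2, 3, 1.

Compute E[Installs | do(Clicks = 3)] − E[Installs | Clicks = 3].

-5

Under do(Clicks=3), Clicks's equation is replaced by Clicks=3 for every unit. Per-unit Installs: -17, -9, -1, -11, -7. Mean = -9.
E[Installs|Clicks=3] averages over only the 2 units with Clicks=3 (Budget = -2, 1): Installs = -1, -7, mean -4.
Difference = -9 − (-4) = -5.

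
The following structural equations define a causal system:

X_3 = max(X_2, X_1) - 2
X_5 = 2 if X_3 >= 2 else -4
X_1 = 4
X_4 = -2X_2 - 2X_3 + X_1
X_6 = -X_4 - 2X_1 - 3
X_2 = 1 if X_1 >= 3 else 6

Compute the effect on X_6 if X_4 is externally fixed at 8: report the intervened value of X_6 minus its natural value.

Under do(X_4=8), the mechanism X_4 = -2X_2 - 2X_3 + X_1 is discarded; X_4 is fixed at 8.
X_6 = -X_4 - 2X_1 - 3  [with X_4=8, X_1=4]  = -19
Without intervention: X_2 = 1 if X_1 >= 3 else 6  [with X_1=4]  = 1; X_3 = max(X_2, X_1) - 2  [with X_2=1, X_1=4]  = 2; X_4 = -2X_2 - 2X_3 + X_1  [with X_2=1, X_3=2, X_1=4]  = -2; X_6 = -X_4 - 2X_1 - 3  [with X_4=-2, X_1=4]  = -9.
Change = -19 − (-9) = -10.

-10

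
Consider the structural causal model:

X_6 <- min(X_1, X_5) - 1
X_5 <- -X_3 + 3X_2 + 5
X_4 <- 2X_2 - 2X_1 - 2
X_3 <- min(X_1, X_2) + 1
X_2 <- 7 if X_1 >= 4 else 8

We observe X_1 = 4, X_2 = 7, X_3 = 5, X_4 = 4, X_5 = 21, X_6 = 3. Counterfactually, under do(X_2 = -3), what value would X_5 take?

do(X_2=-3) replaces the equation X_2 <- 7 if X_1 >= 4 else 8 with the constant X_2 = -3.
X_3 = min(X_1, X_2) + 1  [with X_1=4, X_2=-3]  = -2
X_5 = -X_3 + 3X_2 + 5  [with X_3=-2, X_2=-3]  = -2

-2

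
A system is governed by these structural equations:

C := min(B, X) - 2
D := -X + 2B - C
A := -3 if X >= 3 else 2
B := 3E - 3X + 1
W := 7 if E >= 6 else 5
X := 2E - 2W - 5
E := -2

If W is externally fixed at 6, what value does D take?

160

Under do(W=6), the mechanism W := 7 if E >= 6 else 5 is discarded; W is fixed at 6.
X = 2E - 2W - 5  [with E=-2, W=6]  = -21
B = 3E - 3X + 1  [with E=-2, X=-21]  = 58
C = min(B, X) - 2  [with B=58, X=-21]  = -23
D = -X + 2B - C  [with X=-21, B=58, C=-23]  = 160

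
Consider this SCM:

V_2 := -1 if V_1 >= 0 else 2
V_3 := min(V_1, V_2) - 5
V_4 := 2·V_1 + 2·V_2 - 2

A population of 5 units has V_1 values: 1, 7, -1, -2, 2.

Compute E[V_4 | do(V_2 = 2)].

4.8

do(V_2=2) breaks V_2's dependence on V_1. With V_2=2 fixed, V_4 across the units is 4, 16, 0, -2, 6, mean 4.8.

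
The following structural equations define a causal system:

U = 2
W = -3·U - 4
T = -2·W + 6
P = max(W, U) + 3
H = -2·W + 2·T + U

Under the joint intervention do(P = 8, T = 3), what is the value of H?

28

Setting P = 8, T = 3 by intervention discards those variables' equations.
W = -3·U - 4  [with U=2]  = -10
H = -2·W + 2·T + U  [with W=-10, T=3, U=2]  = 28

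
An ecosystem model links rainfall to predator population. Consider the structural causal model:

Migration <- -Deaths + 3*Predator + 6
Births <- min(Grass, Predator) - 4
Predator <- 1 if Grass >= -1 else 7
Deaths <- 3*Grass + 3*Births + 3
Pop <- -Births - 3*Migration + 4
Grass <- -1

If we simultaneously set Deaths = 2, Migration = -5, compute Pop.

24

The joint intervention fixes Deaths = 2, Migration = -5, removing each variable's own equation.
Predator = 1 if Grass >= -1 else 7  [with Grass=-1]  = 1
Births = min(Grass, Predator) - 4  [with Grass=-1, Predator=1]  = -5
Pop = -Births - 3*Migration + 4  [with Births=-5, Migration=-5]  = 24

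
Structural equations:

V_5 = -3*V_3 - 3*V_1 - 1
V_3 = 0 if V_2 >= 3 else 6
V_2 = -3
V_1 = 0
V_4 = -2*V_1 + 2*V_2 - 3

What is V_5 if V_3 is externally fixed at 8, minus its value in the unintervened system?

-6

do(V_3=8) replaces the equation V_3 = 0 if V_2 >= 3 else 6 with the constant V_3 = 8.
V_5 = -3*V_3 - 3*V_1 - 1  [with V_3=8, V_1=0]  = -25
Without intervention: V_3 = 0 if V_2 >= 3 else 6  [with V_2=-3]  = 6; V_5 = -3*V_3 - 3*V_1 - 1  [with V_3=6, V_1=0]  = -19.
Change = -25 − (-19) = -6.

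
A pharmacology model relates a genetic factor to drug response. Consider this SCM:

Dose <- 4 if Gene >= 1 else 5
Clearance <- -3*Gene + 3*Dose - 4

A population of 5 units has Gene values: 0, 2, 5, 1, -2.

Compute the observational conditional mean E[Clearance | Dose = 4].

E[Clearance|Dose=4] averages over only the 3 units with Dose=4 (Gene = 2, 5, 1): Clearance = 2, -7, 5, mean 0.

0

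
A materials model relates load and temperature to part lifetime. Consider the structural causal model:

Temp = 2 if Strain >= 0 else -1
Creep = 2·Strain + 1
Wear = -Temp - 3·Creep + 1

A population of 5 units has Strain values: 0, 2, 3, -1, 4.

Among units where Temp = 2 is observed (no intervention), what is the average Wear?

Observing Temp=2 restricts to units where Temp's equation naturally yields 2: Strain ∈ {0, 2, 3, 4}. In that subpopulation Wear = -4, -16, -22, -28, mean -17.5.

-17.5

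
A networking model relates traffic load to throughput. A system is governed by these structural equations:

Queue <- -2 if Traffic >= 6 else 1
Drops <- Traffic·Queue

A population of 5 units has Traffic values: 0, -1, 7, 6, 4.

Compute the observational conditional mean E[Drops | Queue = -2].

E[Drops|Queue=-2] averages over only the 2 units with Queue=-2 (Traffic = 7, 6): Drops = -14, -12, mean -13.

-13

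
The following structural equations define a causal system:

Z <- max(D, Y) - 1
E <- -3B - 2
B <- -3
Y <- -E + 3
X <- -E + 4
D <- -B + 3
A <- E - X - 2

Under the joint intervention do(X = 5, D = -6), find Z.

Under do(X = 5, D = -6), each intervened variable's structural equation is replaced by its fixed value.
E = -3B - 2  [with B=-3]  = 7
Y = -E + 3  [with E=7]  = -4
Z = max(D, Y) - 1  [with D=-6, Y=-4]  = -5

-5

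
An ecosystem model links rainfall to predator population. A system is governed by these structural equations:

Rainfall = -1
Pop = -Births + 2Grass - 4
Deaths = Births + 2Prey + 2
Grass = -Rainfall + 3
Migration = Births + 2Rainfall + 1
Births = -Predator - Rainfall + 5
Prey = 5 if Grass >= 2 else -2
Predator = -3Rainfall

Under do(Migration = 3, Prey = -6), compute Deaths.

Setting Migration = 3, Prey = -6 by intervention discards those variables' equations.
Predator = -3Rainfall  [with Rainfall=-1]  = 3
Births = -Predator - Rainfall + 5  [with Predator=3, Rainfall=-1]  = 3
Deaths = Births + 2Prey + 2  [with Births=3, Prey=-6]  = -7

-7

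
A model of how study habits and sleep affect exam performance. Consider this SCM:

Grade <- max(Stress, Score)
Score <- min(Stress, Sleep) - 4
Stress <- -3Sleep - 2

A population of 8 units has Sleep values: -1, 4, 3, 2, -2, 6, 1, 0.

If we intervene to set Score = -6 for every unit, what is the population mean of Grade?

Under do(Score=-6), Score's equation is replaced by Score=-6 for every unit. Per-unit Grade: 1, -6, -6, -6, 4, -6, -5, -2. Mean = -3.25.

-3.25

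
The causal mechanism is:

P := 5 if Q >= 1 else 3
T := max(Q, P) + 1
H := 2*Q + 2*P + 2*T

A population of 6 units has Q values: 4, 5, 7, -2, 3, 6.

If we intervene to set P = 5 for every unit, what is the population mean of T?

Every unit gets P=5 under the intervention. T values become 6, 6, 8, 6, 6, 7; E[T|do(P=5)] = 6.5.

6.5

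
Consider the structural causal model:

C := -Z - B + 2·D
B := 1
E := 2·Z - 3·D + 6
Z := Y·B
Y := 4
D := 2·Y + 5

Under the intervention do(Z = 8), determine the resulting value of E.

The intervention breaks the incoming arrows to Z: Z := Y·B no longer applies, and Z = 8.
D = 2·Y + 5  [with Y=4]  = 13
E = 2·Z - 3·D + 6  [with Z=8, D=13]  = -17

-17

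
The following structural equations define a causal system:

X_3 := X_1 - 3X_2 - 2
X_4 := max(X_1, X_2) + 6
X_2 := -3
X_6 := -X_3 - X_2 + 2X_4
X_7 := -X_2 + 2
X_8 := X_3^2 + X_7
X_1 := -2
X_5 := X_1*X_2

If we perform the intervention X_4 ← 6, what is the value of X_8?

30

do(X_4=6) replaces the equation X_4 := max(X_1, X_2) + 6 with the constant X_4 = 6.
No directed path runs from X_4 to X_8, so X_8 keeps its natural value.
X_3 = X_1 - 3X_2 - 2  [with X_1=-2, X_2=-3]  = 5
X_7 = -X_2 + 2  [with X_2=-3]  = 5
X_8 = X_3^2 + X_7  [with X_3=5, X_7=5]  = 30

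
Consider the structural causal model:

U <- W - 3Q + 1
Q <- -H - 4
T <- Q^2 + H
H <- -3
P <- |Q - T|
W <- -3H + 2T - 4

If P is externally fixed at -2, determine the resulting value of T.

Under do(P=-2), the mechanism P <- |Q - T| is discarded; P is fixed at -2.
Since T is not a descendant of the intervened variable, it is unaffected.
Q = -H - 4  [with H=-3]  = -1
T = Q^2 + H  [with Q=-1, H=-3]  = -2

-2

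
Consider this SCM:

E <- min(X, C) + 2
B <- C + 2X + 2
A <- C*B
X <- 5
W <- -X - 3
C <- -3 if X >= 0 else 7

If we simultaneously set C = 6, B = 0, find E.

The joint intervention fixes C = 6, B = 0, removing each variable's own equation.
E = min(X, C) + 2  [with X=5, C=6]  = 7

7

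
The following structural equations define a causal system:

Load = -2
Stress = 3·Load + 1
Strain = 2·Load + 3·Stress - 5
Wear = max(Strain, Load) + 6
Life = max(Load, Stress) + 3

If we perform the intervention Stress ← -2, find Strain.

-15

The intervention breaks the incoming arrows to Stress: Stress = 3·Load + 1 no longer applies, and Stress = -2.
Strain = 2·Load + 3·Stress - 5  [with Load=-2, Stress=-2]  = -15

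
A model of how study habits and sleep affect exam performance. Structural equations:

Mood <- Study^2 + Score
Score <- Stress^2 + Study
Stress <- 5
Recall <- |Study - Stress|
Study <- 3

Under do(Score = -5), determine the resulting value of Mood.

4

The intervention breaks the incoming arrows to Score: Score <- Stress^2 + Study no longer applies, and Score = -5.
Mood = Study^2 + Score  [with Study=3, Score=-5]  = 4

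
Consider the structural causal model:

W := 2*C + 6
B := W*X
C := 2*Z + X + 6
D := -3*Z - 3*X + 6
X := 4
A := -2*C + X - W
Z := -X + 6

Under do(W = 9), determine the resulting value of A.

-33

Intervening sets W = 9 and removes its equation (W := 2*C + 6).
Z = -X + 6  [with X=4]  = 2
C = 2*Z + X + 6  [with Z=2, X=4]  = 14
A = -2*C + X - W  [with C=14, X=4, W=9]  = -33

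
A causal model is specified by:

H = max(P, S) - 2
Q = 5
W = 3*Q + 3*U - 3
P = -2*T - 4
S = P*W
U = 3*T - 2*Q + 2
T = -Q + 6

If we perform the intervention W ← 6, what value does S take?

-36

Under do(W=6), the mechanism W = 3*Q + 3*U - 3 is discarded; W is fixed at 6.
T = -Q + 6  [with Q=5]  = 1
P = -2*T - 4  [with T=1]  = -6
S = P*W  [with P=-6, W=6]  = -36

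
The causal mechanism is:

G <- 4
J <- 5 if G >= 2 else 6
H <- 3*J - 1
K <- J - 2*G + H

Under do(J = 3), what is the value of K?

3

Under do(J=3), the mechanism J <- 5 if G >= 2 else 6 is discarded; J is fixed at 3.
H = 3*J - 1  [with J=3]  = 8
K = J - 2*G + H  [with J=3, G=4, H=8]  = 3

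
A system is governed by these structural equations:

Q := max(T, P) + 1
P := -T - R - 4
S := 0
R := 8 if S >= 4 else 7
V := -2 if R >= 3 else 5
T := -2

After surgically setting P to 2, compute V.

-2

The intervention breaks the incoming arrows to P: P := -T - R - 4 no longer applies, and P = 2.
Since V is not a descendant of the intervened variable, it is unaffected.
R = 8 if S >= 4 else 7  [with S=0]  = 7
V = -2 if R >= 3 else 5  [with R=7]  = -2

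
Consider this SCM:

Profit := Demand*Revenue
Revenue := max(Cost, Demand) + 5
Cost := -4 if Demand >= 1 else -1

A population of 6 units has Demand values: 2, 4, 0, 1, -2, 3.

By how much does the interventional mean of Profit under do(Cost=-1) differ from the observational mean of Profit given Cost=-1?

The intervention sets Cost=-1 in all 6 units regardless of Demand. Recomputing Profit per unit gives 14, 36, 0, 6, -8, 24; average 12.
Conditioning on Cost=-1 selects the 2 unit(s) with Demand ∈ {0, -2}. Their Profit values: 0, -8. Mean = -4.
Difference = 12 − (-4) = 16.

16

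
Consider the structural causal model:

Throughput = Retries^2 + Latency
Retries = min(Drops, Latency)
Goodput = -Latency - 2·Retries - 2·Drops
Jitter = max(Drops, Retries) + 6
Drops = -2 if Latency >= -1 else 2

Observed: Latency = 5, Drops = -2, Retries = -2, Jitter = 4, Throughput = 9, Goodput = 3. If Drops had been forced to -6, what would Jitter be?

0

Under do(Drops=-6), the mechanism Drops = -2 if Latency >= -1 else 2 is discarded; Drops is fixed at -6.
Retries = min(Drops, Latency)  [with Drops=-6, Latency=5]  = -6
Jitter = max(Drops, Retries) + 6  [with Drops=-6, Retries=-6]  = 0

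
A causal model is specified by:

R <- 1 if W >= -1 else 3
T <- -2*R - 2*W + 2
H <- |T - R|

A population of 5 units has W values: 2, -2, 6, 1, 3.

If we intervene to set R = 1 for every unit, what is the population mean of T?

do(R=1) breaks R's dependence on W. With R=1 fixed, T across the units is -4, 4, -12, -2, -6, mean -4.

-4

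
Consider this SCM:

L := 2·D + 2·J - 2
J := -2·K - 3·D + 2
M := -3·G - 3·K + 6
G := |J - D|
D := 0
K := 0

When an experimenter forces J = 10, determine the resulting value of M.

-24

do(J=10) replaces the equation J := -2·K - 3·D + 2 with the constant J = 10.
G = |J - D|  [with J=10, D=0]  = 10
M = -3·G - 3·K + 6  [with G=10, K=0]  = -24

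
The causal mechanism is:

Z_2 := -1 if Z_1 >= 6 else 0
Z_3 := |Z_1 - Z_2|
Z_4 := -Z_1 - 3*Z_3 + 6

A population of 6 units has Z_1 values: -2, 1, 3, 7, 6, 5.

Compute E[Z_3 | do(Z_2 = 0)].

4

Every unit gets Z_2=0 under the intervention. Z_3 values become 2, 1, 3, 7, 6, 5; E[Z_3|do(Z_2=0)] = 4.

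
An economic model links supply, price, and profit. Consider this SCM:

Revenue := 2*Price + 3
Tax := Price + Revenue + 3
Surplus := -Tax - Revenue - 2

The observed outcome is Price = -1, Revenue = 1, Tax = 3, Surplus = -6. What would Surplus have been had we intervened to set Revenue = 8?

Under do(Revenue=8), the mechanism Revenue := 2*Price + 3 is discarded; Revenue is fixed at 8.
Tax = Price + Revenue + 3  [with Price=-1, Revenue=8]  = 10
Surplus = -Tax - Revenue - 2  [with Tax=10, Revenue=8]  = -20

-20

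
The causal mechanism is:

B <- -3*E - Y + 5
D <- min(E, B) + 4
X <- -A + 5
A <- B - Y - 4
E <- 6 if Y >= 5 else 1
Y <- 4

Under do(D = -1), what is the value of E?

1

The intervention breaks the incoming arrows to D: D <- min(E, B) + 4 no longer applies, and D = -1.
Since E is not a descendant of the intervened variable, it is unaffected.
E = 6 if Y >= 5 else 1  [with Y=4]  = 1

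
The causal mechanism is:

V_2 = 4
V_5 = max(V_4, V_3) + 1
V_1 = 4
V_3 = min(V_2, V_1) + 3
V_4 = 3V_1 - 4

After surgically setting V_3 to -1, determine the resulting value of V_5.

9

do(V_3=-1) replaces the equation V_3 = min(V_2, V_1) + 3 with the constant V_3 = -1.
V_4 = 3V_1 - 4  [with V_1=4]  = 8
V_5 = max(V_4, V_3) + 1  [with V_4=8, V_3=-1]  = 9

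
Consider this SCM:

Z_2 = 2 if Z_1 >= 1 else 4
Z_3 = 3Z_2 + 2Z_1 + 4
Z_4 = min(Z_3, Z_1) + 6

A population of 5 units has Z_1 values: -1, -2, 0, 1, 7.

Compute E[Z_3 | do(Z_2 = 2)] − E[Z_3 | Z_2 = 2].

-6

Under do(Z_2=2), Z_2's equation is replaced by Z_2=2 for every unit. Per-unit Z_3: 8, 6, 10, 12, 24. Mean = 12.
Conditioning on Z_2=2 selects the 2 unit(s) with Z_1 ∈ {1, 7}. Their Z_3 values: 12, 24. Mean = 18.
Difference = 12 − 18 = -6.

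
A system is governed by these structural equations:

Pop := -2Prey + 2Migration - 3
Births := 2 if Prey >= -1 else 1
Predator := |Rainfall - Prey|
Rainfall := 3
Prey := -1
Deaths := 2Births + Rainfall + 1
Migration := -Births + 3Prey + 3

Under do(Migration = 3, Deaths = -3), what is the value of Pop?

5

Setting Migration = 3, Deaths = -3 by intervention discards those variables' equations.
Pop = -2Prey + 2Migration - 3  [with Prey=-1, Migration=3]  = 5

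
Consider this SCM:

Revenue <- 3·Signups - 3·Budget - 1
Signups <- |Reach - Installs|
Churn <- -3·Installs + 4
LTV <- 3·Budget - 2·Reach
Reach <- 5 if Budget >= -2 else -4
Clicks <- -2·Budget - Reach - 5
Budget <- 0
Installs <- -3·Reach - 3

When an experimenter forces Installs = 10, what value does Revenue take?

The intervention breaks the incoming arrows to Installs: Installs <- -3·Reach - 3 no longer applies, and Installs = 10.
Reach = 5 if Budget >= -2 else -4  [with Budget=0]  = 5
Signups = |Reach - Installs|  [with Reach=5, Installs=10]  = 5
Revenue = 3·Signups - 3·Budget - 1  [with Signups=5, Budget=0]  = 14

14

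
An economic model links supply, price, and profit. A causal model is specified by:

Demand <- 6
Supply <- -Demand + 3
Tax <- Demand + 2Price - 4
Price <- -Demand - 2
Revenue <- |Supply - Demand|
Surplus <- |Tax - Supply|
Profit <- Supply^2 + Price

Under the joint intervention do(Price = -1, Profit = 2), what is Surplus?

Setting Price = -1, Profit = 2 by intervention discards those variables' equations.
Supply = -Demand + 3  [with Demand=6]  = -3
Tax = Demand + 2Price - 4  [with Demand=6, Price=-1]  = 0
Surplus = |Tax - Supply|  [with Tax=0, Supply=-3]  = 3

3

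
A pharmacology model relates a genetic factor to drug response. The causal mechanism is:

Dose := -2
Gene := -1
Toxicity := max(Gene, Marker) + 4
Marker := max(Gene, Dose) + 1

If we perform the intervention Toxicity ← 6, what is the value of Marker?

0

Under do(Toxicity=6), the mechanism Toxicity := max(Gene, Marker) + 4 is discarded; Toxicity is fixed at 6.
Since Marker is not a descendant of the intervened variable, it is unaffected.
Marker = max(Gene, Dose) + 1  [with Gene=-1, Dose=-2]  = 0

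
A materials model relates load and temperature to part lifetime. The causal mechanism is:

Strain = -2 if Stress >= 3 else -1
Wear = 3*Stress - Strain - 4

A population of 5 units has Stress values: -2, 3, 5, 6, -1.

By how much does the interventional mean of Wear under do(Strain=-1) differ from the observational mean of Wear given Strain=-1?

The intervention sets Strain=-1 in all 5 units regardless of Stress. Recomputing Wear per unit gives -9, 6, 12, 15, -6; average 3.6.
Observing Strain=-1 restricts to units where Strain's equation naturally yields -1: Stress ∈ {-2, -1}. In that subpopulation Wear = -9, -6, mean -7.5.
Difference = 3.6 − (-7.5) = 11.1.

11.1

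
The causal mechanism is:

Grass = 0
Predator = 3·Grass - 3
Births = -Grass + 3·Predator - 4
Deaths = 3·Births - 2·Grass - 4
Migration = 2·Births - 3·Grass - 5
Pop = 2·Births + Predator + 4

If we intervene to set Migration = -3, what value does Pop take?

-25

The intervention breaks the incoming arrows to Migration: Migration = 2·Births - 3·Grass - 5 no longer applies, and Migration = -3.
Since Pop is not a descendant of the intervened variable, it is unaffected.
Predator = 3·Grass - 3  [with Grass=0]  = -3
Births = -Grass + 3·Predator - 4  [with Grass=0, Predator=-3]  = -13
Pop = 2·Births + Predator + 4  [with Births=-13, Predator=-3]  = -25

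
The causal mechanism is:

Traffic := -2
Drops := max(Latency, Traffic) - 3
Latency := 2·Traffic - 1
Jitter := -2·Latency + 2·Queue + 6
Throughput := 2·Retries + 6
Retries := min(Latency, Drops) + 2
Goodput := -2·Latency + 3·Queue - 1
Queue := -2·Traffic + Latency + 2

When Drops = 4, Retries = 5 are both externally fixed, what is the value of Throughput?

16

Under do(Drops = 4, Retries = 5), each intervened variable's structural equation is replaced by its fixed value.
Throughput = 2·Retries + 6  [with Retries=5]  = 16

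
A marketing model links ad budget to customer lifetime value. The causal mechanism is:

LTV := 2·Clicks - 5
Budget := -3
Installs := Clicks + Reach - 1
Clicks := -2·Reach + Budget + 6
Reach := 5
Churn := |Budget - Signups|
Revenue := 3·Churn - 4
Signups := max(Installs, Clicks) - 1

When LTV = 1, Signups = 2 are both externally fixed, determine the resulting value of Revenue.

11

Under do(LTV = 1, Signups = 2), each intervened variable's structural equation is replaced by its fixed value.
Churn = |Budget - Signups|  [with Budget=-3, Signups=2]  = 5
Revenue = 3·Churn - 4  [with Churn=5]  = 11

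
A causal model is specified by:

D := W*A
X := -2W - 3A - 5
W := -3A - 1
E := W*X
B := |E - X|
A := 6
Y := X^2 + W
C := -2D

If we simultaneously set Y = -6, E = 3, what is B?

12

Under do(Y = -6, E = 3), each intervened variable's structural equation is replaced by its fixed value.
W = -3A - 1  [with A=6]  = -19
X = -2W - 3A - 5  [with W=-19, A=6]  = 15
B = |E - X|  [with E=3, X=15]  = 12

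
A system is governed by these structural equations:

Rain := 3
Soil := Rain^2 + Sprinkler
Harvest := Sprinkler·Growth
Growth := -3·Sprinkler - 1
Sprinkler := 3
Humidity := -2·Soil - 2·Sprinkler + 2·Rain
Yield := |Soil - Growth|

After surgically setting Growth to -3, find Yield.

15

Under do(Growth=-3), the mechanism Growth := -3·Sprinkler - 1 is discarded; Growth is fixed at -3.
Soil = Rain^2 + Sprinkler  [with Rain=3, Sprinkler=3]  = 12
Yield = |Soil - Growth|  [with Soil=12, Growth=-3]  = 15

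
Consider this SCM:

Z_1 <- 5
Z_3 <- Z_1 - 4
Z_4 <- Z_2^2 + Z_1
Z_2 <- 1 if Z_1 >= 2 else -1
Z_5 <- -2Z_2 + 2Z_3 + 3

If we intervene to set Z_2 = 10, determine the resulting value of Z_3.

1

The intervention breaks the incoming arrows to Z_2: Z_2 <- 1 if Z_1 >= 2 else -1 no longer applies, and Z_2 = 10.
Since Z_3 is not a descendant of the intervened variable, it is unaffected.
Z_3 = Z_1 - 4  [with Z_1=5]  = 1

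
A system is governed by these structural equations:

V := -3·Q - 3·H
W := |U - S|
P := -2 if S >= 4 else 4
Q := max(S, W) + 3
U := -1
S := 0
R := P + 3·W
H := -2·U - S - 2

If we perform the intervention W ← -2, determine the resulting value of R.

-2

The intervention breaks the incoming arrows to W: W := |U - S| no longer applies, and W = -2.
P = -2 if S >= 4 else 4  [with S=0]  = 4
R = P + 3·W  [with P=4, W=-2]  = -2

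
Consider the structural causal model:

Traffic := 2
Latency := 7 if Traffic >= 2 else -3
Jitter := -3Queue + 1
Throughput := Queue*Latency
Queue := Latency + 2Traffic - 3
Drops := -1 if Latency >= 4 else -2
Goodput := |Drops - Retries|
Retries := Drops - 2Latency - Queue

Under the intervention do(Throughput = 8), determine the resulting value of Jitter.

Intervening sets Throughput = 8 and removes its equation (Throughput := Queue*Latency).
Since Jitter is not a descendant of the intervened variable, it is unaffected.
Latency = 7 if Traffic >= 2 else -3  [with Traffic=2]  = 7
Queue = Latency + 2Traffic - 3  [with Latency=7, Traffic=2]  = 8
Jitter = -3Queue + 1  [with Queue=8]  = -23

-23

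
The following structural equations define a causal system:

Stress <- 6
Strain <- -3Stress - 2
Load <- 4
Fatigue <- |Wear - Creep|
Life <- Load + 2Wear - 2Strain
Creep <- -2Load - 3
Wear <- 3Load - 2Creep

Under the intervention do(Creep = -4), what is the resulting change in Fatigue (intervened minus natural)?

-21

Under do(Creep=-4), the mechanism Creep <- -2Load - 3 is discarded; Creep is fixed at -4.
Wear = 3Load - 2Creep  [with Load=4, Creep=-4]  = 20
Fatigue = |Wear - Creep|  [with Wear=20, Creep=-4]  = 24
Without intervention: Creep = -2Load - 3  [with Load=4]  = -11; Wear = 3Load - 2Creep  [with Load=4, Creep=-11]  = 34; Fatigue = |Wear - Creep|  [with Wear=34, Creep=-11]  = 45.
Change = 24 − 45 = -21.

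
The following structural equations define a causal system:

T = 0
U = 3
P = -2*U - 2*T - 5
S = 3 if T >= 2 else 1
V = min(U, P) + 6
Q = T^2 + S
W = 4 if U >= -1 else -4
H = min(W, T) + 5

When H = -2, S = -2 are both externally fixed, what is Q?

The joint intervention fixes H = -2, S = -2, removing each variable's own equation.
Q = T^2 + S  [with T=0, S=-2]  = -2

-2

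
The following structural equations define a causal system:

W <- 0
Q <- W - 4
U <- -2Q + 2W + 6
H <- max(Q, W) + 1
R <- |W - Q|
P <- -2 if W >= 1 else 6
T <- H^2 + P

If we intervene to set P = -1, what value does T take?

Intervening sets P = -1 and removes its equation (P <- -2 if W >= 1 else 6).
Q = W - 4  [with W=0]  = -4
H = max(Q, W) + 1  [with Q=-4, W=0]  = 1
T = H^2 + P  [with H=1, P=-1]  = 0

0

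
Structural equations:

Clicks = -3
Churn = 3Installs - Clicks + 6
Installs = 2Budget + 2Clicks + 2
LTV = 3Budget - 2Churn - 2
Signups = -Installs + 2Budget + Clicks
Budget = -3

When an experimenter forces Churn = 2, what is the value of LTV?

-15

The intervention breaks the incoming arrows to Churn: Churn = 3Installs - Clicks + 6 no longer applies, and Churn = 2.
LTV = 3Budget - 2Churn - 2  [with Budget=-3, Churn=2]  = -15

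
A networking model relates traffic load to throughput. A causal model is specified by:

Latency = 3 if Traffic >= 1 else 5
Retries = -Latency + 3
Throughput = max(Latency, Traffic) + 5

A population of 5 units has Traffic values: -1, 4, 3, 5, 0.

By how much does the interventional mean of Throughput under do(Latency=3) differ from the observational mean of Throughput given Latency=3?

-0.4

do(Latency=3) breaks Latency's dependence on Traffic. With Latency=3 fixed, Throughput across the units is 8, 9, 8, 10, 8, mean 8.6.
E[Throughput|Latency=3] averages over only the 3 units with Latency=3 (Traffic = 4, 3, 5): Throughput = 9, 8, 10, mean 9.
Difference = 8.6 − 9 = -0.4.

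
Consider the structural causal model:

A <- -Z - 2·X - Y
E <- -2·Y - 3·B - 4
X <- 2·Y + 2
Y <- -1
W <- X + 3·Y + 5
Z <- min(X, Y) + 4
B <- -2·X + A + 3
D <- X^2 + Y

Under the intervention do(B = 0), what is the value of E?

-2

Intervening sets B = 0 and removes its equation (B <- -2·X + A + 3).
E = -2·Y - 3·B - 4  [with Y=-1, B=0]  = -2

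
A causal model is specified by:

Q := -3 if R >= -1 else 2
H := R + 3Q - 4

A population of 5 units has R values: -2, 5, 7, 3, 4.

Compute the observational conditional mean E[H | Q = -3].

Observing Q=-3 restricts to units where Q's equation naturally yields -3: R ∈ {5, 7, 3, 4}. In that subpopulation H = -8, -6, -10, -9, mean -8.25.

-8.25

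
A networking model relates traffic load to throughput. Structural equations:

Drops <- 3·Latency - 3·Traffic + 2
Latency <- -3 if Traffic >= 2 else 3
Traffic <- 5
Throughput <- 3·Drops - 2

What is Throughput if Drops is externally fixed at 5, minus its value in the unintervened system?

81

The intervention breaks the incoming arrows to Drops: Drops <- 3·Latency - 3·Traffic + 2 no longer applies, and Drops = 5.
Throughput = 3·Drops - 2  [with Drops=5]  = 13
Without intervention: Latency = -3 if Traffic >= 2 else 3  [with Traffic=5]  = -3; Drops = 3·Latency - 3·Traffic + 2  [with Latency=-3, Traffic=5]  = -22; Throughput = 3·Drops - 2  [with Drops=-22]  = -68.
Change = 13 − (-68) = 81.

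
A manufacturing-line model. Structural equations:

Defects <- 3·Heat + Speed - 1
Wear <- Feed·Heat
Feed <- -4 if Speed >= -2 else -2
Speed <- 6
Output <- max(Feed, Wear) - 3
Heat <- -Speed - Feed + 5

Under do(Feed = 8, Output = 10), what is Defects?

-22

Setting Feed = 8, Output = 10 by intervention discards those variables' equations.
Heat = -Speed - Feed + 5  [with Speed=6, Feed=8]  = -9
Defects = 3·Heat + Speed - 1  [with Heat=-9, Speed=6]  = -22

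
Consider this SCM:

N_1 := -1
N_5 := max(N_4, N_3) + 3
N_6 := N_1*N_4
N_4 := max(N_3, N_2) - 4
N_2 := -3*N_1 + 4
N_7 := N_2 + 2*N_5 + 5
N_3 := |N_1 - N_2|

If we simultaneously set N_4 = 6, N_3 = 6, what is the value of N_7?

30

The joint intervention fixes N_4 = 6, N_3 = 6, removing each variable's own equation.
N_2 = -3*N_1 + 4  [with N_1=-1]  = 7
N_5 = max(N_4, N_3) + 3  [with N_4=6, N_3=6]  = 9
N_7 = N_2 + 2*N_5 + 5  [with N_2=7, N_5=9]  = 30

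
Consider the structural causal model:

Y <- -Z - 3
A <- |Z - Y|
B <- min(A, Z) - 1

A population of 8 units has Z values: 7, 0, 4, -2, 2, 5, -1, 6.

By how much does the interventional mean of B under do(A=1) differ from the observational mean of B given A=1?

1.75

The intervention sets A=1 in all 8 units regardless of Z. Recomputing B per unit gives 0, -1, 0, -3, 0, 0, -2, 0; average -0.75.
Observing A=1 restricts to units where A's equation naturally yields 1: Z ∈ {-2, -1}. In that subpopulation B = -3, -2, mean -2.5.
Difference = -0.75 − (-2.5) = 1.75.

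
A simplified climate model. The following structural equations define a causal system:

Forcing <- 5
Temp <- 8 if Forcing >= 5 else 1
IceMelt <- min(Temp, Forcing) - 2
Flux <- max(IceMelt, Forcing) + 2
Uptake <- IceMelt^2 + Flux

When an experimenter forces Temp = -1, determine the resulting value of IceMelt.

-3

The intervention breaks the incoming arrows to Temp: Temp <- 8 if Forcing >= 5 else 1 no longer applies, and Temp = -1.
IceMelt = min(Temp, Forcing) - 2  [with Temp=-1, Forcing=5]  = -3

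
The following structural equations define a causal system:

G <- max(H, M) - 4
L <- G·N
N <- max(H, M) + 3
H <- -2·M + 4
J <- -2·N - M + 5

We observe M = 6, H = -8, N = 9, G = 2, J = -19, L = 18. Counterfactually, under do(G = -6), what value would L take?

-54

Under do(G=-6), the mechanism G <- max(H, M) - 4 is discarded; G is fixed at -6.
H = -2·M + 4  [with M=6]  = -8
N = max(H, M) + 3  [with H=-8, M=6]  = 9
L = G·N  [with G=-6, N=9]  = -54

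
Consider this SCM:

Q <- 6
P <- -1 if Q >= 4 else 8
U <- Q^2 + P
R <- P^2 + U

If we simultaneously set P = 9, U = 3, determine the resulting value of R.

84

Setting P = 9, U = 3 by intervention discards those variables' equations.
R = P^2 + U  [with P=9, U=3]  = 84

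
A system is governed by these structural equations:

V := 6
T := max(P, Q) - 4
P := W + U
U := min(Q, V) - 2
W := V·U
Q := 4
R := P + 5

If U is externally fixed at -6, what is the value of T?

0

The intervention breaks the incoming arrows to U: U := min(Q, V) - 2 no longer applies, and U = -6.
W = V·U  [with V=6, U=-6]  = -36
P = W + U  [with W=-36, U=-6]  = -42
T = max(P, Q) - 4  [with P=-42, Q=4]  = 0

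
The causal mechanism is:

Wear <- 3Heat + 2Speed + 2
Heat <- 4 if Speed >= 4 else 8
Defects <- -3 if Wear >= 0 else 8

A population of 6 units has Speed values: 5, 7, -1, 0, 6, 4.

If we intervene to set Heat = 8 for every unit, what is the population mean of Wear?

The intervention sets Heat=8 in all 6 units regardless of Speed. Recomputing Wear per unit gives 36, 40, 24, 26, 38, 34; average 33.

33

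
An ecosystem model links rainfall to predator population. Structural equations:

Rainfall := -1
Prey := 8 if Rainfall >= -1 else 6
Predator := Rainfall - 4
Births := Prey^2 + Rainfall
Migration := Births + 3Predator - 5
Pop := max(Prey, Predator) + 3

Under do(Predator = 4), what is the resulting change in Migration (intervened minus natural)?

do(Predator=4) replaces the equation Predator := Rainfall - 4 with the constant Predator = 4.
Prey = 8 if Rainfall >= -1 else 6  [with Rainfall=-1]  = 8
Births = Prey^2 + Rainfall  [with Prey=8, Rainfall=-1]  = 63
Migration = Births + 3Predator - 5  [with Births=63, Predator=4]  = 70
Without intervention: Prey = 8 if Rainfall >= -1 else 6  [with Rainfall=-1]  = 8; Predator = Rainfall - 4  [with Rainfall=-1]  = -5; Births = Prey^2 + Rainfall  [with Prey=8, Rainfall=-1]  = 63; Migration = Births + 3Predator - 5  [with Births=63, Predator=-5]  = 43.
Change = 70 − 43 = 27.

27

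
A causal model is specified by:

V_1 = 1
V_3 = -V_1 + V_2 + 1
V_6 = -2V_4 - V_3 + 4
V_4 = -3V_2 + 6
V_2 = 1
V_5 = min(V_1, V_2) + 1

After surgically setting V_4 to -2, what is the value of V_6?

Under do(V_4=-2), the mechanism V_4 = -3V_2 + 6 is discarded; V_4 is fixed at -2.
V_3 = -V_1 + V_2 + 1  [with V_1=1, V_2=1]  = 1
V_6 = -2V_4 - V_3 + 4  [with V_4=-2, V_3=1]  = 7

7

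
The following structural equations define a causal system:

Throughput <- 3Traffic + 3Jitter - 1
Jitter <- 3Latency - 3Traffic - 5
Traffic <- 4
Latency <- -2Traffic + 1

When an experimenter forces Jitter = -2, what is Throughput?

5

The intervention breaks the incoming arrows to Jitter: Jitter <- 3Latency - 3Traffic - 5 no longer applies, and Jitter = -2.
Throughput = 3Traffic + 3Jitter - 1  [with Traffic=4, Jitter=-2]  = 5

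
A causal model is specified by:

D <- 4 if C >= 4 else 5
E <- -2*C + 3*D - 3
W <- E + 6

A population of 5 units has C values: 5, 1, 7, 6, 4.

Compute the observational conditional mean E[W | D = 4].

Observing D=4 restricts to units where D's equation naturally yields 4: C ∈ {5, 7, 6, 4}. In that subpopulation W = 5, 1, 3, 7, mean 4.

4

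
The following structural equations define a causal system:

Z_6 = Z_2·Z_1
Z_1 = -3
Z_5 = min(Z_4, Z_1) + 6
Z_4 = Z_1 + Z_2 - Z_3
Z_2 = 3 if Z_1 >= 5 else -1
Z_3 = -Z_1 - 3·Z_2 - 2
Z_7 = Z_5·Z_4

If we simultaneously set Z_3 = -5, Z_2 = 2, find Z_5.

Setting Z_3 = -5, Z_2 = 2 by intervention discards those variables' equations.
Z_4 = Z_1 + Z_2 - Z_3  [with Z_1=-3, Z_2=2, Z_3=-5]  = 4
Z_5 = min(Z_4, Z_1) + 6  [with Z_4=4, Z_1=-3]  = 3

3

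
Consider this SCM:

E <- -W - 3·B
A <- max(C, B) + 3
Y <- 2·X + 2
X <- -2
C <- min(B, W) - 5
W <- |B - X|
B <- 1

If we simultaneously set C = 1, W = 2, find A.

4

The joint intervention fixes C = 1, W = 2, removing each variable's own equation.
A = max(C, B) + 3  [with C=1, B=1]  = 4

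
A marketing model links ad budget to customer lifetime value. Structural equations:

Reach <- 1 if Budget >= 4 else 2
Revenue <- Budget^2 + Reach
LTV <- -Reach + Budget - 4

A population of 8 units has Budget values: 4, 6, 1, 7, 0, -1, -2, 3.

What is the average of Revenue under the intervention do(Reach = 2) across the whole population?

Every unit gets Reach=2 under the intervention. Revenue values become 18, 38, 3, 51, 2, 3, 6, 11; E[Revenue|do(Reach=2)] = 16.5.

16.5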